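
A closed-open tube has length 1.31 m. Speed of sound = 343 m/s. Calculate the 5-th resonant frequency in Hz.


Given values:
  Tube type: closed-open, L = 1.31 m, c = 343 m/s, n = 5
Formula: f_n = (2n - 1) * c / (4 * L)
Compute 2n - 1 = 2*5 - 1 = 9
Compute 4 * L = 4 * 1.31 = 5.24
f = 9 * 343 / 5.24
f = 589.12

589.12 Hz


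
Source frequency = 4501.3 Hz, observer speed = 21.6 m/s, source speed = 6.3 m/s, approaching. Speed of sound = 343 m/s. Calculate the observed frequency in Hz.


Given values:
  f_s = 4501.3 Hz, v_o = 21.6 m/s, v_s = 6.3 m/s
  Direction: approaching
Formula: f_o = f_s * (c + v_o) / (c - v_s)
Numerator: c + v_o = 343 + 21.6 = 364.6
Denominator: c - v_s = 343 - 6.3 = 336.7
f_o = 4501.3 * 364.6 / 336.7 = 4874.29

4874.29 Hz


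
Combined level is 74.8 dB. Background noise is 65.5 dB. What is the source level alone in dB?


Given values:
  L_total = 74.8 dB, L_bg = 65.5 dB
Formula: L_source = 10 * log10(10^(L_total/10) - 10^(L_bg/10))
Convert to linear:
  10^(74.8/10) = 30199517.204
  10^(65.5/10) = 3548133.8923
Difference: 30199517.204 - 3548133.8923 = 26651383.3117
L_source = 10 * log10(26651383.3117) = 74.26

74.26 dB


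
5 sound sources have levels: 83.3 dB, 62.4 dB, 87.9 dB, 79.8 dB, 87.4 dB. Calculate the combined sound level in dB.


Formula: L_total = 10 * log10( sum(10^(Li/10)) )
  Source 1: 10^(83.3/10) = 213796208.9502
  Source 2: 10^(62.4/10) = 1737800.8287
  Source 3: 10^(87.9/10) = 616595001.8615
  Source 4: 10^(79.8/10) = 95499258.6021
  Source 5: 10^(87.4/10) = 549540873.8576
Sum of linear values = 1477169144.1001
L_total = 10 * log10(1477169144.1001) = 91.69

91.69 dB


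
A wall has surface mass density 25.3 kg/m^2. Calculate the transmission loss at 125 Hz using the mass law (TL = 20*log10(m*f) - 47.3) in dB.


Given values:
  m = 25.3 kg/m^2, f = 125 Hz
Formula: TL = 20 * log10(m * f) - 47.3
Compute m * f = 25.3 * 125 = 3162.5
Compute log10(3162.5) = 3.500031
Compute 20 * 3.500031 = 70.0006
TL = 70.0006 - 47.3 = 22.7

22.7 dB


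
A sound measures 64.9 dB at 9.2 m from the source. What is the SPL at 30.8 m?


Given values:
  SPL1 = 64.9 dB, r1 = 9.2 m, r2 = 30.8 m
Formula: SPL2 = SPL1 - 20 * log10(r2 / r1)
Compute ratio: r2 / r1 = 30.8 / 9.2 = 3.3478
Compute log10: log10(3.3478) = 0.52476
Compute drop: 20 * 0.52476 = 10.4952
SPL2 = 64.9 - 10.4952 = 54.4

54.4 dB


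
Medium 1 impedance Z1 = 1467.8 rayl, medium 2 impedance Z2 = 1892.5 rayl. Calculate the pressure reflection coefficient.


Given values:
  Z1 = 1467.8 rayl, Z2 = 1892.5 rayl
Formula: R = (Z2 - Z1) / (Z2 + Z1)
Numerator: Z2 - Z1 = 1892.5 - 1467.8 = 424.7
Denominator: Z2 + Z1 = 1892.5 + 1467.8 = 3360.3
R = 424.7 / 3360.3 = 0.1264

0.1264


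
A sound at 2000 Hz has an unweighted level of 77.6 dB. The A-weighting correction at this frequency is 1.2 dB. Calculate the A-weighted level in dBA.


Given values:
  SPL = 77.6 dB
  A-weighting at 2000 Hz = 1.2 dB
Formula: L_A = SPL + A_weight
L_A = 77.6 + (1.2)
L_A = 78.8

78.8 dBA


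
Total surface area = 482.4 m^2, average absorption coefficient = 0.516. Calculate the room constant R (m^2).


Given values:
  S = 482.4 m^2, alpha = 0.516
Formula: R = S * alpha / (1 - alpha)
Numerator: 482.4 * 0.516 = 248.9184
Denominator: 1 - 0.516 = 0.484
R = 248.9184 / 0.484 = 514.29

514.29 m^2


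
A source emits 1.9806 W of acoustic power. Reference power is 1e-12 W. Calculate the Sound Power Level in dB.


Given values:
  W = 1.9806 W
  W_ref = 1e-12 W
Formula: SWL = 10 * log10(W / W_ref)
Compute ratio: W / W_ref = 1980600000000
Compute log10: log10(1980600000000) = 12.296797
Multiply: SWL = 10 * 12.296797 = 122.97

122.97 dB


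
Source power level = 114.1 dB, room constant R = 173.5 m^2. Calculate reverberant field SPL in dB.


Given values:
  Lw = 114.1 dB, R = 173.5 m^2
Formula: SPL = Lw + 10 * log10(4 / R)
Compute 4 / R = 4 / 173.5 = 0.023055
Compute 10 * log10(0.023055) = -16.3723
SPL = 114.1 + (-16.3723) = 97.73

97.73 dB


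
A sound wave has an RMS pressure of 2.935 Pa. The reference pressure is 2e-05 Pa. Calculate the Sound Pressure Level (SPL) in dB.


Given values:
  p = 2.935 Pa
  p_ref = 2e-05 Pa
Formula: SPL = 20 * log10(p / p_ref)
Compute ratio: p / p_ref = 2.935 / 2e-05 = 146750
Compute log10: log10(146750) = 5.166578
Multiply: SPL = 20 * 5.166578 = 103.33

103.33 dB


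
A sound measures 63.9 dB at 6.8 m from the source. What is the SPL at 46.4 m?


Given values:
  SPL1 = 63.9 dB, r1 = 6.8 m, r2 = 46.4 m
Formula: SPL2 = SPL1 - 20 * log10(r2 / r1)
Compute ratio: r2 / r1 = 46.4 / 6.8 = 6.8235
Compute log10: log10(6.8235) = 0.834007
Compute drop: 20 * 0.834007 = 16.6801
SPL2 = 63.9 - 16.6801 = 47.22

47.22 dB


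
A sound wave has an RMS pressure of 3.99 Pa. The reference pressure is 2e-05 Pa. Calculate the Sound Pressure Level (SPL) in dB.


Given values:
  p = 3.99 Pa
  p_ref = 2e-05 Pa
Formula: SPL = 20 * log10(p / p_ref)
Compute ratio: p / p_ref = 3.99 / 2e-05 = 199500
Compute log10: log10(199500) = 5.299943
Multiply: SPL = 20 * 5.299943 = 106.0

106.0 dB


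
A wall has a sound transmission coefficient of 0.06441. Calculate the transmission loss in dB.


Given values:
  tau = 0.06441
Formula: TL = 10 * log10(1 / tau)
Compute 1 / tau = 1 / 0.06441 = 15.5255
Compute log10(15.5255) = 1.191046
TL = 10 * 1.191046 = 11.91

11.91 dB


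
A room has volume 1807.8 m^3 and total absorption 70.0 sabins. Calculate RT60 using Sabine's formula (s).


Given values:
  V = 1807.8 m^3
  A = 70.0 sabins
Formula: RT60 = 0.161 * V / A
Numerator: 0.161 * 1807.8 = 291.0558
RT60 = 291.0558 / 70.0 = 4.158

4.158 s


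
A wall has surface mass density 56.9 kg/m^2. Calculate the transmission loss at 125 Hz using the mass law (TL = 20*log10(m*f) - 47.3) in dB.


Given values:
  m = 56.9 kg/m^2, f = 125 Hz
Formula: TL = 20 * log10(m * f) - 47.3
Compute m * f = 56.9 * 125 = 7112.5
Compute log10(7112.5) = 3.852022
Compute 20 * 3.852022 = 77.0404
TL = 77.0404 - 47.3 = 29.74

29.74 dB


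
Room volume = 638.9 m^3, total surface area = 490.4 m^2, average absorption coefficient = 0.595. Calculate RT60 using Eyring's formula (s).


Given values:
  V = 638.9 m^3, S = 490.4 m^2, alpha = 0.595
Formula: RT60 = 0.161 * V / (-S * ln(1 - alpha))
Compute ln(1 - 0.595) = ln(0.405) = -0.903868
Denominator: -490.4 * -0.903868 = 443.2569
Numerator: 0.161 * 638.9 = 102.8629
RT60 = 102.8629 / 443.2569 = 0.232

0.232 s


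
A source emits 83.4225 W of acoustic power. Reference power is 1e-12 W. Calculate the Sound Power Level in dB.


Given values:
  W = 83.4225 W
  W_ref = 1e-12 W
Formula: SWL = 10 * log10(W / W_ref)
Compute ratio: W / W_ref = 83422500000000
Compute log10: log10(83422500000000) = 13.921283
Multiply: SWL = 10 * 13.921283 = 139.21

139.21 dB


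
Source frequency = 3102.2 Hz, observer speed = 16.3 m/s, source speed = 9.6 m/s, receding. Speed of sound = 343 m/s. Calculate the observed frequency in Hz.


Given values:
  f_s = 3102.2 Hz, v_o = 16.3 m/s, v_s = 9.6 m/s
  Direction: receding
Formula: f_o = f_s * (c - v_o) / (c + v_s)
Numerator: c - v_o = 343 - 16.3 = 326.7
Denominator: c + v_s = 343 + 9.6 = 352.6
f_o = 3102.2 * 326.7 / 352.6 = 2874.33

2874.33 Hz


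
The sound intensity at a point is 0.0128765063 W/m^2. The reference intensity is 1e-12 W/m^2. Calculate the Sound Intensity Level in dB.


Given values:
  I = 0.0128765063 W/m^2
  I_ref = 1e-12 W/m^2
Formula: SIL = 10 * log10(I / I_ref)
Compute ratio: I / I_ref = 12876506300
Compute log10: log10(12876506300) = 10.109798
Multiply: SIL = 10 * 10.109798 = 101.1

101.1 dB


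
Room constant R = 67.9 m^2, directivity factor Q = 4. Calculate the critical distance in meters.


Given values:
  R = 67.9 m^2, Q = 4
Formula: d_c = 0.141 * sqrt(Q * R)
Compute Q * R = 4 * 67.9 = 271.6
Compute sqrt(271.6) = 16.4803
d_c = 0.141 * 16.4803 = 2.324

2.324 m


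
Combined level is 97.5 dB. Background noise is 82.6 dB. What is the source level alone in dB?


Given values:
  L_total = 97.5 dB, L_bg = 82.6 dB
Formula: L_source = 10 * log10(10^(L_total/10) - 10^(L_bg/10))
Convert to linear:
  10^(97.5/10) = 5623413251.9035
  10^(82.6/10) = 181970085.861
Difference: 5623413251.9035 - 181970085.861 = 5441443166.0425
L_source = 10 * log10(5441443166.0425) = 97.36

97.36 dB


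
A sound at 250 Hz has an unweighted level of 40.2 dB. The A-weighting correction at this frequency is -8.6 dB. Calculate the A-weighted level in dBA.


Given values:
  SPL = 40.2 dB
  A-weighting at 250 Hz = -8.6 dB
Formula: L_A = SPL + A_weight
L_A = 40.2 + (-8.6)
L_A = 31.6

31.6 dBA


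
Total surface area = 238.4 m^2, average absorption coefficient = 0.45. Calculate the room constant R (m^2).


Given values:
  S = 238.4 m^2, alpha = 0.45
Formula: R = S * alpha / (1 - alpha)
Numerator: 238.4 * 0.45 = 107.28
Denominator: 1 - 0.45 = 0.55
R = 107.28 / 0.55 = 195.05

195.05 m^2


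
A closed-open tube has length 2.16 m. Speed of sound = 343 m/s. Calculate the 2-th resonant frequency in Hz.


Given values:
  Tube type: closed-open, L = 2.16 m, c = 343 m/s, n = 2
Formula: f_n = (2n - 1) * c / (4 * L)
Compute 2n - 1 = 2*2 - 1 = 3
Compute 4 * L = 4 * 2.16 = 8.64
f = 3 * 343 / 8.64
f = 119.1

119.1 Hz


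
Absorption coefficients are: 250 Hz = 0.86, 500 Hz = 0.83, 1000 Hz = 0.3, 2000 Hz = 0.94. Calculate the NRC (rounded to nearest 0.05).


Given values:
  a_250 = 0.86, a_500 = 0.83
  a_1000 = 0.3, a_2000 = 0.94
Formula: NRC = (a250 + a500 + a1000 + a2000) / 4
Sum = 0.86 + 0.83 + 0.3 + 0.94 = 2.93
NRC = 2.93 / 4 = 0.7325
Rounded to nearest 0.05: 0.75

0.75


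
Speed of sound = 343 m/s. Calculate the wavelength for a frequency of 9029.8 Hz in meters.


Given values:
  c = 343 m/s, f = 9029.8 Hz
Formula: lambda = c / f
lambda = 343 / 9029.8
lambda = 0.038

0.038 m


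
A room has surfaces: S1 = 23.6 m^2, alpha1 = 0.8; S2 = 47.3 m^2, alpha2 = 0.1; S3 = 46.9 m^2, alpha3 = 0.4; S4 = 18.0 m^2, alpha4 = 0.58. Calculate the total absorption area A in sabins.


Given surfaces:
  Surface 1: 23.6 * 0.8 = 18.88
  Surface 2: 47.3 * 0.1 = 4.73
  Surface 3: 46.9 * 0.4 = 18.76
  Surface 4: 18.0 * 0.58 = 10.44
Formula: A = sum(Si * alpha_i)
A = 18.88 + 4.73 + 18.76 + 10.44
A = 52.81

52.81 sabins


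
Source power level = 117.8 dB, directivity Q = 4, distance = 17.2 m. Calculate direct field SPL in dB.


Given values:
  Lw = 117.8 dB, Q = 4, r = 17.2 m
Formula: SPL = Lw + 10 * log10(Q / (4 * pi * r^2))
Compute 4 * pi * r^2 = 4 * pi * 17.2^2 = 3717.6351
Compute Q / denom = 4 / 3717.6351 = 0.00107595
Compute 10 * log10(0.00107595) = -29.6821
SPL = 117.8 + (-29.6821) = 88.12

88.12 dB


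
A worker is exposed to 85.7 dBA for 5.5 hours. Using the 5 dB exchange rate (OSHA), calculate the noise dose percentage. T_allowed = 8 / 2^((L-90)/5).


Given values:
  L = 85.7 dBA, T = 5.5 hours
Formula: T_allowed = 8 / 2^((L - 90) / 5)
Compute exponent: (85.7 - 90) / 5 = -0.86
Compute 2^(-0.86) = 0.550953
T_allowed = 8 / 0.550953 = 14.520295 hours
Dose = (T / T_allowed) * 100
Dose = (5.5 / 14.520295) * 100 = 37.88

37.88 %


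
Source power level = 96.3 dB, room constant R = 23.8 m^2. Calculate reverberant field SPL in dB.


Given values:
  Lw = 96.3 dB, R = 23.8 m^2
Formula: SPL = Lw + 10 * log10(4 / R)
Compute 4 / R = 4 / 23.8 = 0.168067
Compute 10 * log10(0.168067) = -7.7452
SPL = 96.3 + (-7.7452) = 88.55

88.55 dB


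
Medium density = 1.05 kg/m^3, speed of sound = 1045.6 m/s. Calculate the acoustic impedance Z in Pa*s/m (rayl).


Given values:
  rho = 1.05 kg/m^3
  c = 1045.6 m/s
Formula: Z = rho * c
Z = 1.05 * 1045.6
Z = 1097.88

1097.88 rayl


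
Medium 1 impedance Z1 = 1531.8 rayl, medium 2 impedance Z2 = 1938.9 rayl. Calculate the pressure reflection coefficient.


Given values:
  Z1 = 1531.8 rayl, Z2 = 1938.9 rayl
Formula: R = (Z2 - Z1) / (Z2 + Z1)
Numerator: Z2 - Z1 = 1938.9 - 1531.8 = 407.1
Denominator: Z2 + Z1 = 1938.9 + 1531.8 = 3470.7
R = 407.1 / 3470.7 = 0.1173

0.1173


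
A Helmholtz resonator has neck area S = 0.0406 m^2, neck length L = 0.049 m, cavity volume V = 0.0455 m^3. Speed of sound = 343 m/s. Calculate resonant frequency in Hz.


Given values:
  S = 0.0406 m^2, L = 0.049 m, V = 0.0455 m^3, c = 343 m/s
Formula: f = (c / (2*pi)) * sqrt(S / (V * L))
Compute V * L = 0.0455 * 0.049 = 0.0022295
Compute S / (V * L) = 0.0406 / 0.0022295 = 18.2104
Compute sqrt(18.2104) = 4.267365
Compute c / (2*pi) = 343 / 6.283185 = 54.590148
f = 54.590148 * 4.267365 = 232.96

232.96 Hz


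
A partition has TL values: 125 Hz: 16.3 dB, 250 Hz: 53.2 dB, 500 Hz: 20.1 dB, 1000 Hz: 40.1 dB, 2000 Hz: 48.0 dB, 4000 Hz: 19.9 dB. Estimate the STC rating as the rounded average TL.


Given TL values at each frequency:
  125 Hz: 16.3 dB
  250 Hz: 53.2 dB
  500 Hz: 20.1 dB
  1000 Hz: 40.1 dB
  2000 Hz: 48.0 dB
  4000 Hz: 19.9 dB
Formula: STC ~ round(average of TL values)
Sum = 16.3 + 53.2 + 20.1 + 40.1 + 48.0 + 19.9 = 197.6
Average = 197.6 / 6 = 32.93
Rounded: 33

33


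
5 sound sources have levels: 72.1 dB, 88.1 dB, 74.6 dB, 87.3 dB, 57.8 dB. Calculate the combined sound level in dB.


Formula: L_total = 10 * log10( sum(10^(Li/10)) )
  Source 1: 10^(72.1/10) = 16218100.9736
  Source 2: 10^(88.1/10) = 645654229.0347
  Source 3: 10^(74.6/10) = 28840315.0313
  Source 4: 10^(87.3/10) = 537031796.3703
  Source 5: 10^(57.8/10) = 602559.5861
Sum of linear values = 1228347000.996
L_total = 10 * log10(1228347000.996) = 90.89

90.89 dB


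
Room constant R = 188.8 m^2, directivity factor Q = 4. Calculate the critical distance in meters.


Given values:
  R = 188.8 m^2, Q = 4
Formula: d_c = 0.141 * sqrt(Q * R)
Compute Q * R = 4 * 188.8 = 755.2
Compute sqrt(755.2) = 27.4809
d_c = 0.141 * 27.4809 = 3.875

3.875 m


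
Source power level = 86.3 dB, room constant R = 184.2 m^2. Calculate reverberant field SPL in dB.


Given values:
  Lw = 86.3 dB, R = 184.2 m^2
Formula: SPL = Lw + 10 * log10(4 / R)
Compute 4 / R = 4 / 184.2 = 0.021716
Compute 10 * log10(0.021716) = -16.6322
SPL = 86.3 + (-16.6322) = 69.67

69.67 dB


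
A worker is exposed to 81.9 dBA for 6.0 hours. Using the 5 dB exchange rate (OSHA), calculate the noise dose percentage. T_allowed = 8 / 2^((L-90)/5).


Given values:
  L = 81.9 dBA, T = 6.0 hours
Formula: T_allowed = 8 / 2^((L - 90) / 5)
Compute exponent: (81.9 - 90) / 5 = -1.62
Compute 2^(-1.62) = 0.325335
T_allowed = 8 / 0.325335 = 24.590038 hours
Dose = (T / T_allowed) * 100
Dose = (6.0 / 24.590038) * 100 = 24.4

24.4 %


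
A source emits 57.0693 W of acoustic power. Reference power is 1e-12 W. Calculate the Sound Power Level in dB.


Given values:
  W = 57.0693 W
  W_ref = 1e-12 W
Formula: SWL = 10 * log10(W / W_ref)
Compute ratio: W / W_ref = 57069300000000
Compute log10: log10(57069300000000) = 13.756403
Multiply: SWL = 10 * 13.756403 = 137.56

137.56 dB


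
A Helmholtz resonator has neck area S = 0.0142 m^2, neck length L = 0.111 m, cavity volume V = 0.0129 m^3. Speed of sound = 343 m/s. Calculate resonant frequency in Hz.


Given values:
  S = 0.0142 m^2, L = 0.111 m, V = 0.0129 m^3, c = 343 m/s
Formula: f = (c / (2*pi)) * sqrt(S / (V * L))
Compute V * L = 0.0129 * 0.111 = 0.0014319
Compute S / (V * L) = 0.0142 / 0.0014319 = 9.9169
Compute sqrt(9.9169) = 3.149111
Compute c / (2*pi) = 343 / 6.283185 = 54.590148
f = 54.590148 * 3.149111 = 171.91

171.91 Hz


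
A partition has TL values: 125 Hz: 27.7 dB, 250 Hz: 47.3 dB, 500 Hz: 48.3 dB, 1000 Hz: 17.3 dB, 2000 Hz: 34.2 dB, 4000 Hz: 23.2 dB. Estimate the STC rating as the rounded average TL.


Given TL values at each frequency:
  125 Hz: 27.7 dB
  250 Hz: 47.3 dB
  500 Hz: 48.3 dB
  1000 Hz: 17.3 dB
  2000 Hz: 34.2 dB
  4000 Hz: 23.2 dB
Formula: STC ~ round(average of TL values)
Sum = 27.7 + 47.3 + 48.3 + 17.3 + 34.2 + 23.2 = 198.0
Average = 198.0 / 6 = 33.0
Rounded: 33

33


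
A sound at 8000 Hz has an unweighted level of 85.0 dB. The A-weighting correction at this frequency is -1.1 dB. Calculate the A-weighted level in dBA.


Given values:
  SPL = 85.0 dB
  A-weighting at 8000 Hz = -1.1 dB
Formula: L_A = SPL + A_weight
L_A = 85.0 + (-1.1)
L_A = 83.9

83.9 dBA


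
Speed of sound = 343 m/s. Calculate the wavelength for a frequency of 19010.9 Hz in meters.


Given values:
  c = 343 m/s, f = 19010.9 Hz
Formula: lambda = c / f
lambda = 343 / 19010.9
lambda = 0.018

0.018 m


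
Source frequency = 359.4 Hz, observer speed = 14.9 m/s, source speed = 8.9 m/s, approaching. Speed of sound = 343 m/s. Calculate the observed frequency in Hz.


Given values:
  f_s = 359.4 Hz, v_o = 14.9 m/s, v_s = 8.9 m/s
  Direction: approaching
Formula: f_o = f_s * (c + v_o) / (c - v_s)
Numerator: c + v_o = 343 + 14.9 = 357.9
Denominator: c - v_s = 343 - 8.9 = 334.1
f_o = 359.4 * 357.9 / 334.1 = 385.0

385.0 Hz


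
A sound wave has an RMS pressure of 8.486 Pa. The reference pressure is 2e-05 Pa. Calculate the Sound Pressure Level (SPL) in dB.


Given values:
  p = 8.486 Pa
  p_ref = 2e-05 Pa
Formula: SPL = 20 * log10(p / p_ref)
Compute ratio: p / p_ref = 8.486 / 2e-05 = 424300
Compute log10: log10(424300) = 5.627673
Multiply: SPL = 20 * 5.627673 = 112.55

112.55 dB


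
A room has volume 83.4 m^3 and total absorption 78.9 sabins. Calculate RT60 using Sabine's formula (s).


Given values:
  V = 83.4 m^3
  A = 78.9 sabins
Formula: RT60 = 0.161 * V / A
Numerator: 0.161 * 83.4 = 13.4274
RT60 = 13.4274 / 78.9 = 0.17

0.17 s


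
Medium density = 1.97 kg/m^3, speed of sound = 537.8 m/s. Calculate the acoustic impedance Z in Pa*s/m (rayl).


Given values:
  rho = 1.97 kg/m^3
  c = 537.8 m/s
Formula: Z = rho * c
Z = 1.97 * 537.8
Z = 1059.47

1059.47 rayl


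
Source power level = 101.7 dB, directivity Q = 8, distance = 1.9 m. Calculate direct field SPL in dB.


Given values:
  Lw = 101.7 dB, Q = 8, r = 1.9 m
Formula: SPL = Lw + 10 * log10(Q / (4 * pi * r^2))
Compute 4 * pi * r^2 = 4 * pi * 1.9^2 = 45.3646
Compute Q / denom = 8 / 45.3646 = 0.17634896
Compute 10 * log10(0.17634896) = -7.5363
SPL = 101.7 + (-7.5363) = 94.16

94.16 dB


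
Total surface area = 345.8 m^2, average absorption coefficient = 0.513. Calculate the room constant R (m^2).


Given values:
  S = 345.8 m^2, alpha = 0.513
Formula: R = S * alpha / (1 - alpha)
Numerator: 345.8 * 0.513 = 177.3954
Denominator: 1 - 0.513 = 0.487
R = 177.3954 / 0.487 = 364.26

364.26 m^2


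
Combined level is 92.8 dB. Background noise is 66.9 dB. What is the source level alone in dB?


Given values:
  L_total = 92.8 dB, L_bg = 66.9 dB
Formula: L_source = 10 * log10(10^(L_total/10) - 10^(L_bg/10))
Convert to linear:
  10^(92.8/10) = 1905460717.9632
  10^(66.9/10) = 4897788.1937
Difference: 1905460717.9632 - 4897788.1937 = 1900562929.7695
L_source = 10 * log10(1900562929.7695) = 92.79

92.79 dB


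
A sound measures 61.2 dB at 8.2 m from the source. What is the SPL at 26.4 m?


Given values:
  SPL1 = 61.2 dB, r1 = 8.2 m, r2 = 26.4 m
Formula: SPL2 = SPL1 - 20 * log10(r2 / r1)
Compute ratio: r2 / r1 = 26.4 / 8.2 = 3.2195
Compute log10: log10(3.2195) = 0.507788
Compute drop: 20 * 0.507788 = 10.1558
SPL2 = 61.2 - 10.1558 = 51.04

51.04 dB


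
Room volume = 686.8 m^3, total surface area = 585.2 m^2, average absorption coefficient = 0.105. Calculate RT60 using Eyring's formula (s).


Given values:
  V = 686.8 m^3, S = 585.2 m^2, alpha = 0.105
Formula: RT60 = 0.161 * V / (-S * ln(1 - alpha))
Compute ln(1 - 0.105) = ln(0.895) = -0.110932
Denominator: -585.2 * -0.110932 = 64.9174
Numerator: 0.161 * 686.8 = 110.5748
RT60 = 110.5748 / 64.9174 = 1.703

1.703 s


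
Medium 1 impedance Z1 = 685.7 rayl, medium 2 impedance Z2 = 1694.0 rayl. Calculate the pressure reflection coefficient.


Given values:
  Z1 = 685.7 rayl, Z2 = 1694.0 rayl
Formula: R = (Z2 - Z1) / (Z2 + Z1)
Numerator: Z2 - Z1 = 1694.0 - 685.7 = 1008.3
Denominator: Z2 + Z1 = 1694.0 + 685.7 = 2379.7
R = 1008.3 / 2379.7 = 0.4237

0.4237


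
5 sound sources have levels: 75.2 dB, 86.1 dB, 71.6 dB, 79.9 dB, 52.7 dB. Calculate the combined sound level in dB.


Formula: L_total = 10 * log10( sum(10^(Li/10)) )
  Source 1: 10^(75.2/10) = 33113112.1483
  Source 2: 10^(86.1/10) = 407380277.8041
  Source 3: 10^(71.6/10) = 14454397.7075
  Source 4: 10^(79.9/10) = 97723722.0956
  Source 5: 10^(52.7/10) = 186208.7137
Sum of linear values = 552857718.4692
L_total = 10 * log10(552857718.4692) = 87.43

87.43 dB


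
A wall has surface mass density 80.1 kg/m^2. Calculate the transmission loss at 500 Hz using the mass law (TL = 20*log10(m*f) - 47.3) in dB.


Given values:
  m = 80.1 kg/m^2, f = 500 Hz
Formula: TL = 20 * log10(m * f) - 47.3
Compute m * f = 80.1 * 500 = 40050.0
Compute log10(40050.0) = 4.602603
Compute 20 * 4.602603 = 92.0521
TL = 92.0521 - 47.3 = 44.75

44.75 dB


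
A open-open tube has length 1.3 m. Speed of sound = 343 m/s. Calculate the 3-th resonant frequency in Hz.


Given values:
  Tube type: open-open, L = 1.3 m, c = 343 m/s, n = 3
Formula: f_n = n * c / (2 * L)
Compute 2 * L = 2 * 1.3 = 2.6
f = 3 * 343 / 2.6
f = 395.77

395.77 Hz


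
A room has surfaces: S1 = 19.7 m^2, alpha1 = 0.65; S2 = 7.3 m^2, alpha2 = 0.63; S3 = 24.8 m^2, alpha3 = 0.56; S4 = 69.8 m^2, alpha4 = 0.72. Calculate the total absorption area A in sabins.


Given surfaces:
  Surface 1: 19.7 * 0.65 = 12.805
  Surface 2: 7.3 * 0.63 = 4.599
  Surface 3: 24.8 * 0.56 = 13.888
  Surface 4: 69.8 * 0.72 = 50.256
Formula: A = sum(Si * alpha_i)
A = 12.805 + 4.599 + 13.888 + 50.256
A = 81.55

81.55 sabins


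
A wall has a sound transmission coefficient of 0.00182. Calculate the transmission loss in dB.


Given values:
  tau = 0.00182
Formula: TL = 10 * log10(1 / tau)
Compute 1 / tau = 1 / 0.00182 = 549.4505
Compute log10(549.4505) = 2.739929
TL = 10 * 2.739929 = 27.4

27.4 dB


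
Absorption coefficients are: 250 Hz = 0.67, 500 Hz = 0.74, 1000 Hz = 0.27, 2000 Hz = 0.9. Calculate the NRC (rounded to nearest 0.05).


Given values:
  a_250 = 0.67, a_500 = 0.74
  a_1000 = 0.27, a_2000 = 0.9
Formula: NRC = (a250 + a500 + a1000 + a2000) / 4
Sum = 0.67 + 0.74 + 0.27 + 0.9 = 2.58
NRC = 2.58 / 4 = 0.645
Rounded to nearest 0.05: 0.65

0.65


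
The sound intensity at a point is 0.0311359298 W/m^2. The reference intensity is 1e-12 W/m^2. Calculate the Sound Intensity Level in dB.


Given values:
  I = 0.0311359298 W/m^2
  I_ref = 1e-12 W/m^2
Formula: SIL = 10 * log10(I / I_ref)
Compute ratio: I / I_ref = 31135929800
Compute log10: log10(31135929800) = 10.493262
Multiply: SIL = 10 * 10.493262 = 104.93

104.93 dB


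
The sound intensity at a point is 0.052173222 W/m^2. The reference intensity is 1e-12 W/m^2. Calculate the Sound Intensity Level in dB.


Given values:
  I = 0.052173222 W/m^2
  I_ref = 1e-12 W/m^2
Formula: SIL = 10 * log10(I / I_ref)
Compute ratio: I / I_ref = 52173222000
Compute log10: log10(52173222000) = 10.717448
Multiply: SIL = 10 * 10.717448 = 107.17

107.17 dB


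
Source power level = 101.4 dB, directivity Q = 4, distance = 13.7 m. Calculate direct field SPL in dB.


Given values:
  Lw = 101.4 dB, Q = 4, r = 13.7 m
Formula: SPL = Lw + 10 * log10(Q / (4 * pi * r^2))
Compute 4 * pi * r^2 = 4 * pi * 13.7^2 = 2358.5821
Compute Q / denom = 4 / 2358.5821 = 0.00169593
Compute 10 * log10(0.00169593) = -27.7059
SPL = 101.4 + (-27.7059) = 73.69

73.69 dB


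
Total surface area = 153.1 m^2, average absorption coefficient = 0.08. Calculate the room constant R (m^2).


Given values:
  S = 153.1 m^2, alpha = 0.08
Formula: R = S * alpha / (1 - alpha)
Numerator: 153.1 * 0.08 = 12.248
Denominator: 1 - 0.08 = 0.92
R = 12.248 / 0.92 = 13.31

13.31 m^2


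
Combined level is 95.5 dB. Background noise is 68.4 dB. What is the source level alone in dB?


Given values:
  L_total = 95.5 dB, L_bg = 68.4 dB
Formula: L_source = 10 * log10(10^(L_total/10) - 10^(L_bg/10))
Convert to linear:
  10^(95.5/10) = 3548133892.3358
  10^(68.4/10) = 6918309.7092
Difference: 3548133892.3358 - 6918309.7092 = 3541215582.6266
L_source = 10 * log10(3541215582.6266) = 95.49

95.49 dB


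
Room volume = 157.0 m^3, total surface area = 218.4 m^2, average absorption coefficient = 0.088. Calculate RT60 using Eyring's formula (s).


Given values:
  V = 157.0 m^3, S = 218.4 m^2, alpha = 0.088
Formula: RT60 = 0.161 * V / (-S * ln(1 - alpha))
Compute ln(1 - 0.088) = ln(0.912) = -0.092115
Denominator: -218.4 * -0.092115 = 20.1179
Numerator: 0.161 * 157.0 = 25.277
RT60 = 25.277 / 20.1179 = 1.256

1.256 s


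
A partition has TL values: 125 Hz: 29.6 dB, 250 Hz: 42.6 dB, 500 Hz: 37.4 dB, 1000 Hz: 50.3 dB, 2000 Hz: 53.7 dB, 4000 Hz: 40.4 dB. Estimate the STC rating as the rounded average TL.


Given TL values at each frequency:
  125 Hz: 29.6 dB
  250 Hz: 42.6 dB
  500 Hz: 37.4 dB
  1000 Hz: 50.3 dB
  2000 Hz: 53.7 dB
  4000 Hz: 40.4 dB
Formula: STC ~ round(average of TL values)
Sum = 29.6 + 42.6 + 37.4 + 50.3 + 53.7 + 40.4 = 254.0
Average = 254.0 / 6 = 42.33
Rounded: 42

42


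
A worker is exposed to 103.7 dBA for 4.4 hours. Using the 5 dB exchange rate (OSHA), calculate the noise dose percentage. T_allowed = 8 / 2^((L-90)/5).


Given values:
  L = 103.7 dBA, T = 4.4 hours
Formula: T_allowed = 8 / 2^((L - 90) / 5)
Compute exponent: (103.7 - 90) / 5 = 2.74
Compute 2^(2.74) = 6.680703
T_allowed = 8 / 6.680703 = 1.197479 hours
Dose = (T / T_allowed) * 100
Dose = (4.4 / 1.197479) * 100 = 367.44

367.44 %


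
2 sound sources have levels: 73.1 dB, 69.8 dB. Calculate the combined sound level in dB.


Formula: L_total = 10 * log10( sum(10^(Li/10)) )
  Source 1: 10^(73.1/10) = 20417379.4467
  Source 2: 10^(69.8/10) = 9549925.8602
Sum of linear values = 29967305.3069
L_total = 10 * log10(29967305.3069) = 74.77

74.77 dB


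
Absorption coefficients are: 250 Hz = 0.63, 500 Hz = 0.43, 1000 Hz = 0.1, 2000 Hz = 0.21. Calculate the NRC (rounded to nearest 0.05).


Given values:
  a_250 = 0.63, a_500 = 0.43
  a_1000 = 0.1, a_2000 = 0.21
Formula: NRC = (a250 + a500 + a1000 + a2000) / 4
Sum = 0.63 + 0.43 + 0.1 + 0.21 = 1.37
NRC = 1.37 / 4 = 0.3425
Rounded to nearest 0.05: 0.35

0.35


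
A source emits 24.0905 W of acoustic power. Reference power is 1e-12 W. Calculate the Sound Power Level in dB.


Given values:
  W = 24.0905 W
  W_ref = 1e-12 W
Formula: SWL = 10 * log10(W / W_ref)
Compute ratio: W / W_ref = 24090500000000
Compute log10: log10(24090500000000) = 13.381846
Multiply: SWL = 10 * 13.381846 = 133.82

133.82 dB


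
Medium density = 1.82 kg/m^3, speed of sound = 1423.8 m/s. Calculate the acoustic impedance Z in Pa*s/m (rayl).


Given values:
  rho = 1.82 kg/m^3
  c = 1423.8 m/s
Formula: Z = rho * c
Z = 1.82 * 1423.8
Z = 2591.32

2591.32 rayl


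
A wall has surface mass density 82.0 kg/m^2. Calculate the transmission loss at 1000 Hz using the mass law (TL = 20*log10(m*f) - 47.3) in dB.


Given values:
  m = 82.0 kg/m^2, f = 1000 Hz
Formula: TL = 20 * log10(m * f) - 47.3
Compute m * f = 82.0 * 1000 = 82000.0
Compute log10(82000.0) = 4.913814
Compute 20 * 4.913814 = 98.2763
TL = 98.2763 - 47.3 = 50.98

50.98 dB


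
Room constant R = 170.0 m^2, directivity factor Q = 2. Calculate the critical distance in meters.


Given values:
  R = 170.0 m^2, Q = 2
Formula: d_c = 0.141 * sqrt(Q * R)
Compute Q * R = 2 * 170.0 = 340.0
Compute sqrt(340.0) = 18.4391
d_c = 0.141 * 18.4391 = 2.6

2.6 m


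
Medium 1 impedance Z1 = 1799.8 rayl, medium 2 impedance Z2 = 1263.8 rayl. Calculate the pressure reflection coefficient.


Given values:
  Z1 = 1799.8 rayl, Z2 = 1263.8 rayl
Formula: R = (Z2 - Z1) / (Z2 + Z1)
Numerator: Z2 - Z1 = 1263.8 - 1799.8 = -536.0
Denominator: Z2 + Z1 = 1263.8 + 1799.8 = 3063.6
R = -536.0 / 3063.6 = -0.175

-0.175


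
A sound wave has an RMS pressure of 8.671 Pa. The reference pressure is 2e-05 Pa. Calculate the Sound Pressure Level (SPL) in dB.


Given values:
  p = 8.671 Pa
  p_ref = 2e-05 Pa
Formula: SPL = 20 * log10(p / p_ref)
Compute ratio: p / p_ref = 8.671 / 2e-05 = 433550
Compute log10: log10(433550) = 5.637039
Multiply: SPL = 20 * 5.637039 = 112.74

112.74 dB


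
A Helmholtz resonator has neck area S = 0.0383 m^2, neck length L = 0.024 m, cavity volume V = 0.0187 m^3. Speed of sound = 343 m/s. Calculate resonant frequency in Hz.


Given values:
  S = 0.0383 m^2, L = 0.024 m, V = 0.0187 m^3, c = 343 m/s
Formula: f = (c / (2*pi)) * sqrt(S / (V * L))
Compute V * L = 0.0187 * 0.024 = 0.0004488
Compute S / (V * L) = 0.0383 / 0.0004488 = 85.3387
Compute sqrt(85.3387) = 9.237895
Compute c / (2*pi) = 343 / 6.283185 = 54.590148
f = 54.590148 * 9.237895 = 504.3

504.3 Hz


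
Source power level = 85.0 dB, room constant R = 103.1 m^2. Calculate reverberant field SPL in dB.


Given values:
  Lw = 85.0 dB, R = 103.1 m^2
Formula: SPL = Lw + 10 * log10(4 / R)
Compute 4 / R = 4 / 103.1 = 0.038797
Compute 10 * log10(0.038797) = -14.112
SPL = 85.0 + (-14.112) = 70.89

70.89 dB


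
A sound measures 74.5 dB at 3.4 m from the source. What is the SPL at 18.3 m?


Given values:
  SPL1 = 74.5 dB, r1 = 3.4 m, r2 = 18.3 m
Formula: SPL2 = SPL1 - 20 * log10(r2 / r1)
Compute ratio: r2 / r1 = 18.3 / 3.4 = 5.3824
Compute log10: log10(5.3824) = 0.730976
Compute drop: 20 * 0.730976 = 14.6195
SPL2 = 74.5 - 14.6195 = 59.88

59.88 dB


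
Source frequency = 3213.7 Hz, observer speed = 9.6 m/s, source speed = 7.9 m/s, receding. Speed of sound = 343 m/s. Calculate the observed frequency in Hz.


Given values:
  f_s = 3213.7 Hz, v_o = 9.6 m/s, v_s = 7.9 m/s
  Direction: receding
Formula: f_o = f_s * (c - v_o) / (c + v_s)
Numerator: c - v_o = 343 - 9.6 = 333.4
Denominator: c + v_s = 343 + 7.9 = 350.9
f_o = 3213.7 * 333.4 / 350.9 = 3053.43

3053.43 Hz


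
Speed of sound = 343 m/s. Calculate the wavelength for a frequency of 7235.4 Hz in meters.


Given values:
  c = 343 m/s, f = 7235.4 Hz
Formula: lambda = c / f
lambda = 343 / 7235.4
lambda = 0.0474

0.0474 m


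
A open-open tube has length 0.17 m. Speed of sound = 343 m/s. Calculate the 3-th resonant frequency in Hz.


Given values:
  Tube type: open-open, L = 0.17 m, c = 343 m/s, n = 3
Formula: f_n = n * c / (2 * L)
Compute 2 * L = 2 * 0.17 = 0.34
f = 3 * 343 / 0.34
f = 3026.47

3026.47 Hz


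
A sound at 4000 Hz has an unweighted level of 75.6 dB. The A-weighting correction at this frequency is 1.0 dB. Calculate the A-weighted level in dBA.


Given values:
  SPL = 75.6 dB
  A-weighting at 4000 Hz = 1.0 dB
Formula: L_A = SPL + A_weight
L_A = 75.6 + (1.0)
L_A = 76.6

76.6 dBA


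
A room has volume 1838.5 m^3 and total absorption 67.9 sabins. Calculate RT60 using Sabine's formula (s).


Given values:
  V = 1838.5 m^3
  A = 67.9 sabins
Formula: RT60 = 0.161 * V / A
Numerator: 0.161 * 1838.5 = 295.9985
RT60 = 295.9985 / 67.9 = 4.359

4.359 s


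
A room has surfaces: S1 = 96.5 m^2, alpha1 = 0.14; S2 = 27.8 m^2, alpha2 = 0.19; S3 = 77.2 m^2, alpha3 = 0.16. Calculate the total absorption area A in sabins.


Given surfaces:
  Surface 1: 96.5 * 0.14 = 13.51
  Surface 2: 27.8 * 0.19 = 5.282
  Surface 3: 77.2 * 0.16 = 12.352
Formula: A = sum(Si * alpha_i)
A = 13.51 + 5.282 + 12.352
A = 31.14

31.14 sabins


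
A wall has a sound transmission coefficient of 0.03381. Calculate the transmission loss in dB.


Given values:
  tau = 0.03381
Formula: TL = 10 * log10(1 / tau)
Compute 1 / tau = 1 / 0.03381 = 29.577
Compute log10(29.577) = 1.470954
TL = 10 * 1.470954 = 14.71

14.71 dB


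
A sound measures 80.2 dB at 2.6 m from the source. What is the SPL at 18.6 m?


Given values:
  SPL1 = 80.2 dB, r1 = 2.6 m, r2 = 18.6 m
Formula: SPL2 = SPL1 - 20 * log10(r2 / r1)
Compute ratio: r2 / r1 = 18.6 / 2.6 = 7.1538
Compute log10: log10(7.1538) = 0.854537
Compute drop: 20 * 0.854537 = 17.0907
SPL2 = 80.2 - 17.0907 = 63.11

63.11 dB


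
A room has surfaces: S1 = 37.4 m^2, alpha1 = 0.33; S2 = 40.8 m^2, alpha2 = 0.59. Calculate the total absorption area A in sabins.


Given surfaces:
  Surface 1: 37.4 * 0.33 = 12.342
  Surface 2: 40.8 * 0.59 = 24.072
Formula: A = sum(Si * alpha_i)
A = 12.342 + 24.072
A = 36.41

36.41 sabins


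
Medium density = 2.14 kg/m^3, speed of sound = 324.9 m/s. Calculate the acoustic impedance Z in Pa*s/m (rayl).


Given values:
  rho = 2.14 kg/m^3
  c = 324.9 m/s
Formula: Z = rho * c
Z = 2.14 * 324.9
Z = 695.29

695.29 rayl


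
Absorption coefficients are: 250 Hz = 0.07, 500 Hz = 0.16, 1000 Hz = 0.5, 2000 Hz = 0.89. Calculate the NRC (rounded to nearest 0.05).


Given values:
  a_250 = 0.07, a_500 = 0.16
  a_1000 = 0.5, a_2000 = 0.89
Formula: NRC = (a250 + a500 + a1000 + a2000) / 4
Sum = 0.07 + 0.16 + 0.5 + 0.89 = 1.62
NRC = 1.62 / 4 = 0.405
Rounded to nearest 0.05: 0.4

0.4


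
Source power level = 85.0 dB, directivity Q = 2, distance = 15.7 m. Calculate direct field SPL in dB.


Given values:
  Lw = 85.0 dB, Q = 2, r = 15.7 m
Formula: SPL = Lw + 10 * log10(Q / (4 * pi * r^2))
Compute 4 * pi * r^2 = 4 * pi * 15.7^2 = 3097.4847
Compute Q / denom = 2 / 3097.4847 = 0.00064569
Compute 10 * log10(0.00064569) = -31.8998
SPL = 85.0 + (-31.8998) = 53.1

53.1 dB


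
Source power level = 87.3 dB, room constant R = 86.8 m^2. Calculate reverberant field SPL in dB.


Given values:
  Lw = 87.3 dB, R = 86.8 m^2
Formula: SPL = Lw + 10 * log10(4 / R)
Compute 4 / R = 4 / 86.8 = 0.046083
Compute 10 * log10(0.046083) = -13.3646
SPL = 87.3 + (-13.3646) = 73.94

73.94 dB


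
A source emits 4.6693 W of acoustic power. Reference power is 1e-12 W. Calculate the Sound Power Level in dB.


Given values:
  W = 4.6693 W
  W_ref = 1e-12 W
Formula: SWL = 10 * log10(W / W_ref)
Compute ratio: W / W_ref = 4669300000000
Compute log10: log10(4669300000000) = 12.669252
Multiply: SWL = 10 * 12.669252 = 126.69

126.69 dB


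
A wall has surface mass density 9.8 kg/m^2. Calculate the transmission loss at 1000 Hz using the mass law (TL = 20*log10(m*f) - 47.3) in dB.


Given values:
  m = 9.8 kg/m^2, f = 1000 Hz
Formula: TL = 20 * log10(m * f) - 47.3
Compute m * f = 9.8 * 1000 = 9800.0
Compute log10(9800.0) = 3.991226
Compute 20 * 3.991226 = 79.8245
TL = 79.8245 - 47.3 = 32.52

32.52 dB


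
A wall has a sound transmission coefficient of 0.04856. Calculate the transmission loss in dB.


Given values:
  tau = 0.04856
Formula: TL = 10 * log10(1 / tau)
Compute 1 / tau = 1 / 0.04856 = 20.5931
Compute log10(20.5931) = 1.313722
TL = 10 * 1.313722 = 13.14

13.14 dB


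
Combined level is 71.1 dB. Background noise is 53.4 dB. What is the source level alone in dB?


Given values:
  L_total = 71.1 dB, L_bg = 53.4 dB
Formula: L_source = 10 * log10(10^(L_total/10) - 10^(L_bg/10))
Convert to linear:
  10^(71.1/10) = 12882495.5169
  10^(53.4/10) = 218776.1624
Difference: 12882495.5169 - 218776.1624 = 12663719.3545
L_source = 10 * log10(12663719.3545) = 71.03

71.03 dB


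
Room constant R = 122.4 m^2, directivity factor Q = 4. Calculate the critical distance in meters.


Given values:
  R = 122.4 m^2, Q = 4
Formula: d_c = 0.141 * sqrt(Q * R)
Compute Q * R = 4 * 122.4 = 489.6
Compute sqrt(489.6) = 22.1269
d_c = 0.141 * 22.1269 = 3.12

3.12 m


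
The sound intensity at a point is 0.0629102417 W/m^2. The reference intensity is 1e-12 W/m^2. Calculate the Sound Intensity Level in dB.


Given values:
  I = 0.0629102417 W/m^2
  I_ref = 1e-12 W/m^2
Formula: SIL = 10 * log10(I / I_ref)
Compute ratio: I / I_ref = 62910241700
Compute log10: log10(62910241700) = 10.798721
Multiply: SIL = 10 * 10.798721 = 107.99

107.99 dB


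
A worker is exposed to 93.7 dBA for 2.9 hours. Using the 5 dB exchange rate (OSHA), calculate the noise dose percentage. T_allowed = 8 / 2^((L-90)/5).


Given values:
  L = 93.7 dBA, T = 2.9 hours
Formula: T_allowed = 8 / 2^((L - 90) / 5)
Compute exponent: (93.7 - 90) / 5 = 0.74
Compute 2^(0.74) = 1.670176
T_allowed = 8 / 1.670176 = 4.789914 hours
Dose = (T / T_allowed) * 100
Dose = (2.9 / 4.789914) * 100 = 60.54

60.54 %


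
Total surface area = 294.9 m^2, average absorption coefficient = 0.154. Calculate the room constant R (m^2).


Given values:
  S = 294.9 m^2, alpha = 0.154
Formula: R = S * alpha / (1 - alpha)
Numerator: 294.9 * 0.154 = 45.4146
Denominator: 1 - 0.154 = 0.846
R = 45.4146 / 0.846 = 53.68

53.68 m^2


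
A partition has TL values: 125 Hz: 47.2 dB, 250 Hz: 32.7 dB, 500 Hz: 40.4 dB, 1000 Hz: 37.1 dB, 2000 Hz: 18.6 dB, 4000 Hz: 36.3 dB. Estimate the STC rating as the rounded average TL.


Given TL values at each frequency:
  125 Hz: 47.2 dB
  250 Hz: 32.7 dB
  500 Hz: 40.4 dB
  1000 Hz: 37.1 dB
  2000 Hz: 18.6 dB
  4000 Hz: 36.3 dB
Formula: STC ~ round(average of TL values)
Sum = 47.2 + 32.7 + 40.4 + 37.1 + 18.6 + 36.3 = 212.3
Average = 212.3 / 6 = 35.38
Rounded: 35

35


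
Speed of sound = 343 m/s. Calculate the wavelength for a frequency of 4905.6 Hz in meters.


Given values:
  c = 343 m/s, f = 4905.6 Hz
Formula: lambda = c / f
lambda = 343 / 4905.6
lambda = 0.0699

0.0699 m


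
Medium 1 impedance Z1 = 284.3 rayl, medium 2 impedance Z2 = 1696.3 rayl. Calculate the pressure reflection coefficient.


Given values:
  Z1 = 284.3 rayl, Z2 = 1696.3 rayl
Formula: R = (Z2 - Z1) / (Z2 + Z1)
Numerator: Z2 - Z1 = 1696.3 - 284.3 = 1412.0
Denominator: Z2 + Z1 = 1696.3 + 284.3 = 1980.6
R = 1412.0 / 1980.6 = 0.7129

0.7129


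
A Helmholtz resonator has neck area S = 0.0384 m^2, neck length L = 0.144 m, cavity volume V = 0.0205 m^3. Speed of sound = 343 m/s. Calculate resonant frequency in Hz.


Given values:
  S = 0.0384 m^2, L = 0.144 m, V = 0.0205 m^3, c = 343 m/s
Formula: f = (c / (2*pi)) * sqrt(S / (V * L))
Compute V * L = 0.0205 * 0.144 = 0.002952
Compute S / (V * L) = 0.0384 / 0.002952 = 13.0081
Compute sqrt(13.0081) = 3.606674
Compute c / (2*pi) = 343 / 6.283185 = 54.590148
f = 54.590148 * 3.606674 = 196.89

196.89 Hz


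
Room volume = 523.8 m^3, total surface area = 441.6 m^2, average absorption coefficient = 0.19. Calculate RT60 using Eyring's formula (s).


Given values:
  V = 523.8 m^3, S = 441.6 m^2, alpha = 0.19
Formula: RT60 = 0.161 * V / (-S * ln(1 - alpha))
Compute ln(1 - 0.19) = ln(0.81) = -0.210721
Denominator: -441.6 * -0.210721 = 93.0544
Numerator: 0.161 * 523.8 = 84.3318
RT60 = 84.3318 / 93.0544 = 0.906

0.906 s


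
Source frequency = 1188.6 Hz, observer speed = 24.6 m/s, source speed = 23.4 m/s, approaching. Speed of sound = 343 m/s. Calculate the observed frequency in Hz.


Given values:
  f_s = 1188.6 Hz, v_o = 24.6 m/s, v_s = 23.4 m/s
  Direction: approaching
Formula: f_o = f_s * (c + v_o) / (c - v_s)
Numerator: c + v_o = 343 + 24.6 = 367.6
Denominator: c - v_s = 343 - 23.4 = 319.6
f_o = 1188.6 * 367.6 / 319.6 = 1367.11

1367.11 Hz


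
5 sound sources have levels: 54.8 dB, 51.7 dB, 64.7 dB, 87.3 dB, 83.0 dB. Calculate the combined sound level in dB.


Formula: L_total = 10 * log10( sum(10^(Li/10)) )
  Source 1: 10^(54.8/10) = 301995.172
  Source 2: 10^(51.7/10) = 147910.8388
  Source 3: 10^(64.7/10) = 2951209.2267
  Source 4: 10^(87.3/10) = 537031796.3703
  Source 5: 10^(83.0/10) = 199526231.4969
Sum of linear values = 739959143.1047
L_total = 10 * log10(739959143.1047) = 88.69

88.69 dB


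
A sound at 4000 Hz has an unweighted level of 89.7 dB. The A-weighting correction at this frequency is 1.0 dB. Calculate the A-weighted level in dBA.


Given values:
  SPL = 89.7 dB
  A-weighting at 4000 Hz = 1.0 dB
Formula: L_A = SPL + A_weight
L_A = 89.7 + (1.0)
L_A = 90.7

90.7 dBA


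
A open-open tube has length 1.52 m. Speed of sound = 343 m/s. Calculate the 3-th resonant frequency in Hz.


Given values:
  Tube type: open-open, L = 1.52 m, c = 343 m/s, n = 3
Formula: f_n = n * c / (2 * L)
Compute 2 * L = 2 * 1.52 = 3.04
f = 3 * 343 / 3.04
f = 338.49

338.49 Hz


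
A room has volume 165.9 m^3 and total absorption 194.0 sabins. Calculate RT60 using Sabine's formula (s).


Given values:
  V = 165.9 m^3
  A = 194.0 sabins
Formula: RT60 = 0.161 * V / A
Numerator: 0.161 * 165.9 = 26.7099
RT60 = 26.7099 / 194.0 = 0.138

0.138 s


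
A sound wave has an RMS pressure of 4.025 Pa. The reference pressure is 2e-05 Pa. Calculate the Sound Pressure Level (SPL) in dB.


Given values:
  p = 4.025 Pa
  p_ref = 2e-05 Pa
Formula: SPL = 20 * log10(p / p_ref)
Compute ratio: p / p_ref = 4.025 / 2e-05 = 201250
Compute log10: log10(201250) = 5.303736
Multiply: SPL = 20 * 5.303736 = 106.07

106.07 dB
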